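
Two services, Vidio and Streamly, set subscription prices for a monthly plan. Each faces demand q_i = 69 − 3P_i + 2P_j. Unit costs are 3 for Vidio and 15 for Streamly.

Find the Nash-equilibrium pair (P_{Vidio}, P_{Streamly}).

Vidio's profit: π = (P_{Vidio} − 3)(69 − 3P_{Vidio} + 2P_{Streamly}).
∂π/∂P_{Vidio} = 78 − 6P_{Vidio} + 2P_{Streamly} = 0 ⇒ P_{Vidio} = 13 + (1/3)P_{Streamly}.
Similarly P_{Streamly} = 19 + (1/3)P_{Vidio}.
Substituting the second reaction function into the first: P_{Vidio} = 13 + (1/3)(19 + (1/3)P_{Vidio}), which gives (8/9)P_{Vidio} = 58/3 ⇒ P_{Vidio} = 21.75.
Then P_{Streamly} = 19 + (1/3)·21.75 = 26.25.

21.75, 26.25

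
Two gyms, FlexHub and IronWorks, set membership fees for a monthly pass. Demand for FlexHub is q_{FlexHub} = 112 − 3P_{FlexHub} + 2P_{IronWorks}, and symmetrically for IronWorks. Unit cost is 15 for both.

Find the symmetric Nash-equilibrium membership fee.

FlexHub's profit: π = (P_{FlexHub} − 15)(112 − 3P_{FlexHub} + 2P_{IronWorks}).
∂π/∂P_{FlexHub} = 157 − 6P_{FlexHub} + 2P_{IronWorks} = 0 ⇒ P_{FlexHub} = 157/6 + (1/3)P_{IronWorks}.
Setting P_{FlexHub} = P_{IronWorks} in the reaction function: P_{FlexHub} = 157/6 + (1/3)P_{FlexHub}, so P_{FlexHub} = (157/6) / (2/3) = 39.25.

39.25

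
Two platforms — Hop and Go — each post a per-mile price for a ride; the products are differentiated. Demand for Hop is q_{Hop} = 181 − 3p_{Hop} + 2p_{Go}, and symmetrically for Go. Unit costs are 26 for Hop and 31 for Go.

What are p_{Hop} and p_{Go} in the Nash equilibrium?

Hop's profit: π = (p_{Hop} − 26)(181 − 3p_{Hop} + 2p_{Go}).
∂π/∂p_{Hop} = 259 − 6p_{Hop} + 2p_{Go} = 0 ⇒ p_{Hop} = 259/6 + (1/3)p_{Go}.
Similarly p_{Go} = 137/3 + (1/3)p_{Hop}.
Plugging p_{Go} into Hop's best response: p_{Hop} = 259/6 + (1/3)(137/3 + (1/3)p_{Hop}) ⇒ (8/9)p_{Hop} = 1051/18, so p_{Hop} = 65.6875.
Then p_{Go} = 137/3 + (1/3)·65.6875 = 67.5625.

65.6875, 67.5625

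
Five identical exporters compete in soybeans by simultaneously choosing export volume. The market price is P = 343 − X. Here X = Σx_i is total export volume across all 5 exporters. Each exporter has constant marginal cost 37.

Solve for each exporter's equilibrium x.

51

A representative exporter's profit is π_i = x_i(343 − X) − 37x_i, with X = x_i + Σ_{j≠i} x_j.
First-order condition: 306 − 2x_i − Σ_{j≠i} x_j = 0.
With identical exporters, set every x_j = x: then 306 − 2x − 4x = 0, i.e. x = 306/6 = 51.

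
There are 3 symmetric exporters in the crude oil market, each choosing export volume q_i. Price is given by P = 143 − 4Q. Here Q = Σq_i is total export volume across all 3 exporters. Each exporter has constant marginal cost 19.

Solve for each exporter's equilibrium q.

7.75

A representative exporter's profit is π_i = q_i(143 − 4Q) − 19q_i, with Q = q_i + Σ_{j≠i} q_j.
First-order condition: 124 − 8q_i − 4Σ_{j≠i} q_j = 0.
In a symmetric equilibrium every exporter chooses the same q, so Σ_{j≠i} q_j = 2q. The condition becomes 124 − 16q = 0, giving q = 124/16 = 7.75.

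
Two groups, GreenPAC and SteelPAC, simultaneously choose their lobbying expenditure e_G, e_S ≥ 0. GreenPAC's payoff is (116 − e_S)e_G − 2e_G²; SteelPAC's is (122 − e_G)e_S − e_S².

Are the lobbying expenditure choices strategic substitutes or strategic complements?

strategic substitutes

Expanding GreenPAC's payoff: 116e_G − e_Se_G − 2e_G².
∂π/∂e_G = 116 − e_S − 4e_G = 0, so e_G = 29 − 0.25e_S.
The best-response slope de_G/de_S = −0.25 < 0: the reaction function is downward-sloping, so the choices are strategic substitutes.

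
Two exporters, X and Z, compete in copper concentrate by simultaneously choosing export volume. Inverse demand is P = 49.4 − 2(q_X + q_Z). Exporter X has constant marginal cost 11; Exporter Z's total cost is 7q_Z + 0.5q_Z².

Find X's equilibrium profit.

Exporter X's profit: π = q_X(49.4 − 2(q_X + q_Z)) − 11q_X.
∂π/∂q_X = 38.4 − 4q_X − 2q_Z = 0, so q_X = 9.6 − 0.5q_Z.
For Z: ∂π/∂q_Z = 42.4 − 5q_Z − 2q_X = 0 ⇒ q_Z = 8.48 − 0.4q_X.
Solving the two reaction functions simultaneously: (1 − (−0.5)(−0.4))q_X = 9.6 − 0.5·8.48, so 0.8q_X = 5.36 and q_X = 6.7.
Then q_Z = 8.48 − 0.4·6.7 = 5.8.
Price P = 49.4 − 2·12.5 = 24.4.
X's profit: (24.4 − 11)·6.7 = 89.78.

89.78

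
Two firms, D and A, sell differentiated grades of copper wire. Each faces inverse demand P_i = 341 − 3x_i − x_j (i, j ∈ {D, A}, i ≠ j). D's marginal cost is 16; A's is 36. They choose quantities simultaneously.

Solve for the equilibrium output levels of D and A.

47, 43

Firm D's profit: π = x_D(341 − 3x_D − x_A) − 16x_D.
∂π/∂x_D = 325 − 6x_D − x_A = 0 ⇒ x_D = 325/6 − (1/6)x_A.
Similarly x_A = 305/6 − (1/6)x_D.
Plugging x_A into D's best response: x_D = 325/6 − (1/6)(305/6 − (1/6)x_D) ⇒ (35/36)x_D = 1645/36, so x_D = 47.
Then x_A = 305/6 − (1/6)·47 = 43.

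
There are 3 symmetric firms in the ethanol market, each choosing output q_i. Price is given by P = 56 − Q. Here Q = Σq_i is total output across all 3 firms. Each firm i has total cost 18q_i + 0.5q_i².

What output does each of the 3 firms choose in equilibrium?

7.6

A representative firm's profit is π_i = q_i(56 − Q) − 18q_i − 0.5q_i², with Q = q_i + Σ_{j≠i} q_j.
First-order condition: 38 − 3q_i − Σ_{j≠i} q_j = 0.
In a symmetric equilibrium every firm chooses the same q, so Σ_{j≠i} q_j = 2q. The condition becomes 38 − 5q = 0, giving q = 38/5 = 7.6.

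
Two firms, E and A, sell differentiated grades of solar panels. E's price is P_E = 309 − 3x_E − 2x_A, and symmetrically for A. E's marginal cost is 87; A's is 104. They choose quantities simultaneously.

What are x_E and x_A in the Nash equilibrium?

28.8125, 24.5625

Firm E's profit: π = x_E(309 − 3x_E − 2x_A) − 87x_E.
∂π/∂x_E = 222 − 6x_E − 2x_A = 0 ⇒ x_E = 37 − (1/3)x_A.
Similarly x_A = 205/6 − (1/3)x_E.
Plugging x_A into E's best response: x_E = 37 − (1/3)(205/6 − (1/3)x_E) ⇒ (8/9)x_E = 461/18, so x_E = 28.8125.
Then x_A = 205/6 − (1/3)·28.8125 = 24.5625.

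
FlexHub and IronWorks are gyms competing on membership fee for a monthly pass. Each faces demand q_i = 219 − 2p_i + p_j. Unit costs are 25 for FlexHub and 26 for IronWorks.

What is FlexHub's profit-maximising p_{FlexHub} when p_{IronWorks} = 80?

87.25

FlexHub's profit: π = (p_{FlexHub} − 25)(219 − 2p_{FlexHub} + p_{IronWorks}).
∂π/∂p_{FlexHub} = 269 − 4p_{FlexHub} + p_{IronWorks} = 0 ⇒ p_{FlexHub} = 67.25 + 0.25p_{IronWorks}.
At p_{IronWorks} = 80: p_{FlexHub} = 67.25 + 0.25·80 = 87.25.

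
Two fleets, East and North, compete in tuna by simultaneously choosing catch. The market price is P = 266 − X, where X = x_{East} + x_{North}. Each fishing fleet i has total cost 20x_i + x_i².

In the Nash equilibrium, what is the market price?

Fishing fleet East's profit: π = x_{East}(266 − (x_{East} + x_{North})) − 20x_{East} − x_{East}².
∂π/∂x_{East} = 246 − 4x_{East} − x_{North} = 0, so x_{East} = 61.5 − 0.25x_{North}.
By symmetry x_{North} = x_{East}; substituting into the reaction function, 1.25x_{East} = 61.5 and x_{East} = 49.2.
Equilibrium price: P = 266 − 98.4 = 167.6.

167.6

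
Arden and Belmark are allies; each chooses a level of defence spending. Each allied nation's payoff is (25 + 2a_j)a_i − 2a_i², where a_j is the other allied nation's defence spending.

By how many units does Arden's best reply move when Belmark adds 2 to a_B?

1

Arden's payoff is (25 + 2a_B)a_A − 2a_A².
∂π/∂a_A = 25 + 2a_B − 4a_A = 0, so a_A = 6.25 + 0.5a_B.
The reaction-function slope is 0.5, so a 2-unit rise in a_B moves a_A by 0.5 × 2 = 1. Arden's best response rises — the actions are strategic complements.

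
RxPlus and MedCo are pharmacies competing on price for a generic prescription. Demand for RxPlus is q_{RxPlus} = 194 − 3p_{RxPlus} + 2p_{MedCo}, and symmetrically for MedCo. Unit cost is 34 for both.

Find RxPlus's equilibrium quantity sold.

120

RxPlus's profit: π = (p_{RxPlus} − 34)(194 − 3p_{RxPlus} + 2p_{MedCo}).
∂π/∂p_{RxPlus} = 296 − 6p_{RxPlus} + 2p_{MedCo} = 0 ⇒ p_{RxPlus} = 148/3 + (1/3)p_{MedCo}.
Setting p_{RxPlus} = p_{MedCo} in the reaction function: p_{RxPlus} = 148/3 + (1/3)p_{RxPlus}, so p_{RxPlus} = (148/3) / (2/3) = 74.
q_{RxPlus} = 194 − 3·74 + 2·74 = 120.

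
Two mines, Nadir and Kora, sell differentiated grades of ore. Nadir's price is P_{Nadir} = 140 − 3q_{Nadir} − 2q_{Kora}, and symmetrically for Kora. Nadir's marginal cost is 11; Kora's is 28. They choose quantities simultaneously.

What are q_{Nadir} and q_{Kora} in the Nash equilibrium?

Mine Nadir's profit: π = q_{Nadir}(140 − 3q_{Nadir} − 2q_{Kora}) − 11q_{Nadir}.
∂π/∂q_{Nadir} = 129 − 6q_{Nadir} − 2q_{Kora} = 0 ⇒ q_{Nadir} = 21.5 − (1/3)q_{Kora}.
Similarly q_{Kora} = 56/3 − (1/3)q_{Nadir}.
Plugging q_{Kora} into Nadir's best response: q_{Nadir} = 21.5 − (1/3)(56/3 − (1/3)q_{Nadir}) ⇒ (8/9)q_{Nadir} = 275/18, so q_{Nadir} = 17.1875.
Then q_{Kora} = 56/3 − (1/3)·17.1875 = 12.9375.

17.1875, 12.9375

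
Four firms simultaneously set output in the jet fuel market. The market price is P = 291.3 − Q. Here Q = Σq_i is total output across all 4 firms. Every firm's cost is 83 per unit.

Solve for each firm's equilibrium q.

41.66

A representative firm's profit is π_i = q_i(291.3 − Q) − 83q_i, with Q = q_i + Σ_{j≠i} q_j.
First-order condition: 208.3 − 2q_i − Σ_{j≠i} q_j = 0.
In a symmetric equilibrium every firm chooses the same q, so Σ_{j≠i} q_j = 3q. The condition becomes 208.3 − 5q = 0, giving q = 208.3/5 = 41.66.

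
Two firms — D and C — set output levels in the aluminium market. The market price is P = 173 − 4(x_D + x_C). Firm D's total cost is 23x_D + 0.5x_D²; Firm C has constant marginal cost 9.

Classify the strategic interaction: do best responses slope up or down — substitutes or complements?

strategic substitutes

Firm D's profit: π = x_D(173 − 4(x_D + x_C)) − 23x_D − 0.5x_D².
∂π/∂x_D = 150 − 9x_D − 4x_C = 0, so x_D = 50/3 − (4/9)x_C.
The best-response slope dx_D/dx_C = −4/9 < 0: the reaction function is downward-sloping, so the choices are strategic substitutes.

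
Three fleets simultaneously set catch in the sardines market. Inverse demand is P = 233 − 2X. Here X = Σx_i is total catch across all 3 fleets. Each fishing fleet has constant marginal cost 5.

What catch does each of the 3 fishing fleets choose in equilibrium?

A representative fishing fleet's profit is π_i = x_i(233 − 2X) − 5x_i, with X = x_i + Σ_{j≠i} x_j.
First-order condition: 228 − 4x_i − 2Σ_{j≠i} x_j = 0.
Imposing symmetry (x_j = x for all j) turns Σ_{j≠i} x_j into 2x, so 228 = 8x and x = 28.5.

28.5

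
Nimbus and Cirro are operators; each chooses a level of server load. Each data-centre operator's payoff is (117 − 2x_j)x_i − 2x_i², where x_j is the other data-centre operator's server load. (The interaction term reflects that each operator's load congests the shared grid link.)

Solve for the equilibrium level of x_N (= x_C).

19.5

Nimbus's payoff is (117 − 2x_C)x_N − 2x_N².
∂π/∂x_N = 117 − 2x_C − 4x_N = 0, so x_N = 29.25 − 0.5x_C.
By symmetry x_C = x_N; substituting into the reaction function, 1.5x_N = 29.25 and x_N = 19.5.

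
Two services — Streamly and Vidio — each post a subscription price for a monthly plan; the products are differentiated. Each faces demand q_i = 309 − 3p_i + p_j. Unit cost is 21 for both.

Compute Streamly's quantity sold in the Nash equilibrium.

160.2

Streamly's profit: π = (p_{Streamly} − 21)(309 − 3p_{Streamly} + p_{Vidio}).
∂π/∂p_{Streamly} = 372 − 6p_{Streamly} + p_{Vidio} = 0 ⇒ p_{Streamly} = 62 + (1/6)p_{Vidio}.
By symmetry p_{Vidio} = p_{Streamly}; substituting into the reaction function, (5/6)p_{Streamly} = 62 and p_{Streamly} = 74.4.
q_{Streamly} = 309 − 3·74.4 + 74.4 = 160.2.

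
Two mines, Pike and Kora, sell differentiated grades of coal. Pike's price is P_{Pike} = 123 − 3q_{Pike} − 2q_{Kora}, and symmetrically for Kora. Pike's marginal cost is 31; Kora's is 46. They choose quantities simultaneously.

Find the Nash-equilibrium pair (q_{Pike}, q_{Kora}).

12.4375, 8.6875

Mine Pike's profit: π = q_{Pike}(123 − 3q_{Pike} − 2q_{Kora}) − 31q_{Pike}.
∂π/∂q_{Pike} = 92 − 6q_{Pike} − 2q_{Kora} = 0 ⇒ q_{Pike} = 46/3 − (1/3)q_{Kora}.
Similarly q_{Kora} = 77/6 − (1/3)q_{Pike}.
Solving the two reaction functions simultaneously: (1 − (−1/3)(−1/3))q_{Pike} = 46/3 − (1/3)·(77/6), so (8/9)q_{Pike} = 199/18 and q_{Pike} = 12.4375.
Then q_{Kora} = 77/6 − (1/3)·12.4375 = 8.6875.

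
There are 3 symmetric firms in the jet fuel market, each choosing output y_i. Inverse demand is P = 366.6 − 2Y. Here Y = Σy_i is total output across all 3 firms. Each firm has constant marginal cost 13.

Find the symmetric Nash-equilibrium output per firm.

A representative firm's profit is π_i = y_i(366.6 − 2Y) − 13y_i, with Y = y_i + Σ_{j≠i} y_j.
First-order condition: 353.6 − 4y_i − 2Σ_{j≠i} y_j = 0.
With identical firms, set every y_j = y: then 353.6 − 4y − 4y = 0, i.e. y = 353.6/8 = 44.2.

44.2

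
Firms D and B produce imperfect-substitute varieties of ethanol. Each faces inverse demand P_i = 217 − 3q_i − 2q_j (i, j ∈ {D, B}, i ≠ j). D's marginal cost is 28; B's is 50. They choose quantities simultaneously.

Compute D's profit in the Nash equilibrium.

Firm D's profit: π = q_D(217 − 3q_D − 2q_B) − 28q_D.
∂π/∂q_D = 189 − 6q_D − 2q_B = 0 ⇒ q_D = 31.5 − (1/3)q_B.
Similarly q_B = 167/6 − (1/3)q_D.
Substituting the second reaction function into the first: q_D = 31.5 − (1/3)(167/6 − (1/3)q_D), which gives (8/9)q_D = 200/9 ⇒ q_D = 25.
Then q_B = 167/6 − (1/3)·25 = 19.5.
P_D = 217 − 3·25 − 2·19.5 = 103.
Profit = (103 − 28)·25 = 1875.

1875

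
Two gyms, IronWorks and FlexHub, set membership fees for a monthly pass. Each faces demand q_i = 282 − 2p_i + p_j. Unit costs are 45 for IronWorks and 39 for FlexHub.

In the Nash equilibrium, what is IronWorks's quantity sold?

IronWorks's profit: π = (p_{IronWorks} − 45)(282 − 2p_{IronWorks} + p_{FlexHub}).
∂π/∂p_{IronWorks} = 372 − 4p_{IronWorks} + p_{FlexHub} = 0 ⇒ p_{IronWorks} = 93 + 0.25p_{FlexHub}.
Similarly p_{FlexHub} = 90 + 0.25p_{IronWorks}.
Solving the two reaction functions simultaneously: (1 − (0.25)(0.25))p_{IronWorks} = 93 + 0.25·90, so 0.9375p_{IronWorks} = 115.5 and p_{IronWorks} = 123.2.
Then p_{FlexHub} = 90 + 0.25·123.2 = 120.8.
q_{IronWorks} = 282 − 2·123.2 + 120.8 = 156.4.

156.4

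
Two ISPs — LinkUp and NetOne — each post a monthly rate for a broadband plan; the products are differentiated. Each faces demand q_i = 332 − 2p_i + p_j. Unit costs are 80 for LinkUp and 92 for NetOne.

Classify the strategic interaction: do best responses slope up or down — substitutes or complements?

LinkUp's profit: π = (p_{LinkUp} − 80)(332 − 2p_{LinkUp} + p_{NetOne}).
∂π/∂p_{LinkUp} = 492 − 4p_{LinkUp} + p_{NetOne} = 0 ⇒ p_{LinkUp} = 123 + 0.25p_{NetOne}.
The best-response slope dp_{LinkUp}/dp_{NetOne} = 0.25 > 0: the reaction function is upward-sloping, so the choices are strategic complements.

strategic complements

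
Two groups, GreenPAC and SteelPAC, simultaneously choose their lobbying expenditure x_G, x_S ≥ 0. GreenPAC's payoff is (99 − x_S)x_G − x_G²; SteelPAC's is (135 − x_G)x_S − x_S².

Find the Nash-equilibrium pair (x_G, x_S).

Expanding GreenPAC's payoff: 99x_G − x_Sx_G − x_G².
∂π/∂x_G = 99 − x_S − 2x_G = 0, so x_G = 49.5 − 0.5x_S.
Likewise for SteelPAC: x_S = 67.5 − 0.5x_G.
Solving the two reaction functions simultaneously: (1 − (−0.5)(−0.5))x_G = 49.5 − 0.5·67.5, so 0.75x_G = 15.75 and x_G = 21.
Then x_S = 67.5 − 0.5·21 = 57.

21, 57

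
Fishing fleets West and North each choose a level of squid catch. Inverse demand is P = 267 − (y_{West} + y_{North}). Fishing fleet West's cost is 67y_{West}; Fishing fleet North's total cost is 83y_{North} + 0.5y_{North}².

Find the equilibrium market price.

150.2

Fishing fleet West's profit: π = y_{West}(267 − (y_{West} + y_{North})) − 67y_{West}.
∂π/∂y_{West} = 200 − 2y_{West} − y_{North} = 0, so y_{West} = 100 − 0.5y_{North}.
For North: ∂π/∂y_{North} = 184 − 3y_{North} − y_{West} = 0 ⇒ y_{North} = 184/3 − (1/3)y_{West}.
Solving the two reaction functions simultaneously: (1 − (−0.5)(−1/3))y_{West} = 100 − 0.5·(184/3), so (5/6)y_{West} = 208/3 and y_{West} = 83.2.
Then y_{North} = 184/3 − (1/3)·83.2 = 33.6.
Equilibrium price: P = 267 − 116.8 = 150.2.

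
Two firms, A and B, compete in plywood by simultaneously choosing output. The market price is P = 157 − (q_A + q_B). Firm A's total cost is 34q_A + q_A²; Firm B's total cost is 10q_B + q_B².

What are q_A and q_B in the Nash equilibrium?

23, 31

Firm A's profit: π = q_A(157 − (q_A + q_B)) − 34q_A − q_A².
∂π/∂q_A = 123 − 4q_A − q_B = 0, so q_A = 30.75 − 0.25q_B.
By the same steps for B: q_B = 36.75 − 0.25q_A.
Solving the two reaction functions simultaneously: (1 − (−0.25)(−0.25))q_A = 30.75 − 0.25·36.75, so 0.9375q_A = 21.5625 and q_A = 23.
Then q_B = 36.75 − 0.25·23 = 31.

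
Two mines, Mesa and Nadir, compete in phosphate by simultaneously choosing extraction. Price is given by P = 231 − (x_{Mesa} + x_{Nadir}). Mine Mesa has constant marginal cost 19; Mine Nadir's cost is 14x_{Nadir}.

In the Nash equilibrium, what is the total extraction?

Mine Mesa's profit: π = x_{Mesa}(231 − (x_{Mesa} + x_{Nadir})) − 19x_{Mesa}.
∂π/∂x_{Mesa} = 212 − 2x_{Mesa} − x_{Nadir} = 0, so x_{Mesa} = 106 − 0.5x_{Nadir}.
By the same steps for Nadir: x_{Nadir} = 108.5 − 0.5x_{Mesa}.
Solving the two reaction functions simultaneously: (1 − (−0.5)(−0.5))x_{Mesa} = 106 − 0.5·108.5, so 0.75x_{Mesa} = 51.75 and x_{Mesa} = 69.
Then x_{Nadir} = 108.5 − 0.5·69 = 74.
Total extraction: 69 + 74 = 143.

143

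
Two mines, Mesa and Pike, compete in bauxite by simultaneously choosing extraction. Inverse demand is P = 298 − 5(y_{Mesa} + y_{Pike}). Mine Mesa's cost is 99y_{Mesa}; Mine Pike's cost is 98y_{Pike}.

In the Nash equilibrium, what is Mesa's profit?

871.2

Mine Mesa's profit: π = y_{Mesa}(298 − 5(y_{Mesa} + y_{Pike})) − 99y_{Mesa}.
∂π/∂y_{Mesa} = 199 − 10y_{Mesa} − 5y_{Pike} = 0, so y_{Mesa} = 19.9 − 0.5y_{Pike}.
By the same steps for Pike: y_{Pike} = 20 − 0.5y_{Mesa}.
Substituting the second reaction function into the first: y_{Mesa} = 19.9 − 0.5(20 − 0.5y_{Mesa}), which gives 0.75y_{Mesa} = 9.9 ⇒ y_{Mesa} = 13.2.
Then y_{Pike} = 20 − 0.5·13.2 = 13.4.
Price P = 298 − 5·26.6 = 165.
Mesa's profit: (165 − 99)·13.2 = 871.2.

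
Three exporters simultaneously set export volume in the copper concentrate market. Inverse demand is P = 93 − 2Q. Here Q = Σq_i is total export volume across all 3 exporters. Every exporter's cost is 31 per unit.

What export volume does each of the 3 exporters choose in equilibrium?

A representative exporter's profit is π_i = q_i(93 − 2Q) − 31q_i, with Q = q_i + Σ_{j≠i} q_j.
First-order condition: 62 − 4q_i − 2Σ_{j≠i} q_j = 0.
In a symmetric equilibrium every exporter chooses the same q, so Σ_{j≠i} q_j = 2q. The condition becomes 62 − 8q = 0, giving q = 62/8 = 7.75.

7.75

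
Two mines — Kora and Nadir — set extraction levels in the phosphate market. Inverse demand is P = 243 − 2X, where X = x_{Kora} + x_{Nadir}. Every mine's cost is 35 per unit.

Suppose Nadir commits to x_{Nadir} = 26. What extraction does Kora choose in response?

39

Mine Kora's profit: π = x_{Kora}(243 − 2(x_{Kora} + x_{Nadir})) − 35x_{Kora}.
∂π/∂x_{Kora} = 208 − 4x_{Kora} − 2x_{Nadir} = 0, so x_{Kora} = 52 − 0.5x_{Nadir}.
At x_{Nadir} = 26: x_{Kora} = 52 − 0.5·26 = 39.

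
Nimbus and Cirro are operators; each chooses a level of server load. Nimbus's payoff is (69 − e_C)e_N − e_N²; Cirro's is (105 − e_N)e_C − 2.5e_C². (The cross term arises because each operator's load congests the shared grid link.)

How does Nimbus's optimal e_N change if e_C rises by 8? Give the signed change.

-4

Expanding Nimbus's payoff: 69e_N − e_Ce_N − e_N².
∂π/∂e_N = 69 − e_C − 2e_N = 0, so e_N = 34.5 − 0.5e_C.
The reaction-function slope is −0.5, so an 8-unit rise in e_C moves e_N by −0.5 × 8 = −4. Nimbus's best response falls — the actions are strategic substitutes.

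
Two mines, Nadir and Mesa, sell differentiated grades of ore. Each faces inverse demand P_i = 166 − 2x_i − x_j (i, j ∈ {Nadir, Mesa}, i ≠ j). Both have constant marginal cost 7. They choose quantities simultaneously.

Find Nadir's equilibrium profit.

2022.48

Mine Nadir's profit: π = x_{Nadir}(166 − 2x_{Nadir} − x_{Mesa}) − 7x_{Nadir}.
∂π/∂x_{Nadir} = 159 − 4x_{Nadir} − x_{Mesa} = 0 ⇒ x_{Nadir} = 39.75 − 0.25x_{Mesa}.
The game is symmetric, so in equilibrium x_{Mesa} = x_{Nadir}: the reaction function gives 1.25x_{Nadir} = 39.75, hence x_{Nadir} = 31.8.
P_{Nadir} = 166 − 2·31.8 − 31.8 = 70.6.
Profit = (70.6 − 7)·31.8 = 2022.48.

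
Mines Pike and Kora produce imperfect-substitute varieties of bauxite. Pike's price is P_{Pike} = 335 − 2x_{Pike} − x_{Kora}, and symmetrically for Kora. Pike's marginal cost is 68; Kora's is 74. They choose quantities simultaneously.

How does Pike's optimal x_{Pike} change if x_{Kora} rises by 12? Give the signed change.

-3

Mine Pike's profit: π = x_{Pike}(335 − 2x_{Pike} − x_{Kora}) − 68x_{Pike}.
∂π/∂x_{Pike} = 267 − 4x_{Pike} − x_{Kora} = 0 ⇒ x_{Pike} = 66.75 − 0.25x_{Kora}.
The reaction-function slope is −0.25, so a 12-unit rise in x_{Kora} moves x_{Pike} by −0.25 × 12 = −3. Pike's best response falls — the actions are strategic substitutes.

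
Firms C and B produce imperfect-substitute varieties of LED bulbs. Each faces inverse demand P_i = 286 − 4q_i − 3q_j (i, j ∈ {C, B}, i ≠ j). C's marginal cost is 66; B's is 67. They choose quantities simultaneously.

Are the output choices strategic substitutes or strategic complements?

strategic substitutes

Firm C's profit: π = q_C(286 − 4q_C − 3q_B) − 66q_C.
∂π/∂q_C = 220 − 8q_C − 3q_B = 0 ⇒ q_C = 27.5 − 0.375q_B.
The best-response slope dq_C/dq_B = −0.375 < 0: the reaction function is downward-sloping, so the choices are strategic substitutes.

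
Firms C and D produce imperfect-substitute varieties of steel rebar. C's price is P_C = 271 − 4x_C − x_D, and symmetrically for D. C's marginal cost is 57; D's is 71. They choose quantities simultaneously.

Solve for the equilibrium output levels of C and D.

Firm C's profit: π = x_C(271 − 4x_C − x_D) − 57x_C.
∂π/∂x_C = 214 − 8x_C − x_D = 0 ⇒ x_C = 26.75 − 0.125x_D.
Similarly x_D = 25 − 0.125x_C.
Substituting the second reaction function into the first: x_C = 26.75 − 0.125(25 − 0.125x_C), which gives (63/64)x_C = 23.625 ⇒ x_C = 24.
Then x_D = 25 − 0.125·24 = 22.

24, 22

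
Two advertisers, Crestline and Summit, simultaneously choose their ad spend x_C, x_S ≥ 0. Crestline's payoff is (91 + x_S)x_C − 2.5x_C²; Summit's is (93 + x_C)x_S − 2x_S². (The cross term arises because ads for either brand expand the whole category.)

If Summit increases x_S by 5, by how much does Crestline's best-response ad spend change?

1

Expanding Crestline's payoff: 91x_C + x_Sx_C − 2.5x_C².
∂π/∂x_C = 91 + x_S − 5x_C = 0, so x_C = 18.2 + 0.2x_S.
The reaction-function slope is 0.2, so a 5-unit rise in x_S moves x_C by 0.2 × 5 = 1. Crestline's best response rises — the actions are strategic complements.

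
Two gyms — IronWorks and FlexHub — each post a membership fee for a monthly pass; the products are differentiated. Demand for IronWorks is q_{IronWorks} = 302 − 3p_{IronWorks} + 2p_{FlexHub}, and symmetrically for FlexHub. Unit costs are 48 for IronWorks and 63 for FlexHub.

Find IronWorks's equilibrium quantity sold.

198.9375

IronWorks's profit: π = (p_{IronWorks} − 48)(302 − 3p_{IronWorks} + 2p_{FlexHub}).
∂π/∂p_{IronWorks} = 446 − 6p_{IronWorks} + 2p_{FlexHub} = 0 ⇒ p_{IronWorks} = 223/3 + (1/3)p_{FlexHub}.
Similarly p_{FlexHub} = 491/6 + (1/3)p_{IronWorks}.
Plugging p_{FlexHub} into IronWorks's best response: p_{IronWorks} = 223/3 + (1/3)(491/6 + (1/3)p_{IronWorks}) ⇒ (8/9)p_{IronWorks} = 1829/18, so p_{IronWorks} = 114.3125.
Then p_{FlexHub} = 491/6 + (1/3)·114.3125 = 119.9375.
q_{IronWorks} = 302 − 3·114.3125 + 2·119.9375 = 198.9375.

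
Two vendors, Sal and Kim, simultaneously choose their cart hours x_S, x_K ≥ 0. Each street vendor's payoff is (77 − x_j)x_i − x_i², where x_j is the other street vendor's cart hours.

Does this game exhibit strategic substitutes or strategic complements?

Sal's payoff is (77 − x_K)x_S − x_S².
∂π/∂x_S = 77 − x_K − 2x_S = 0, so x_S = 38.5 − 0.5x_K.
The best-response slope dx_S/dx_K = −0.5 < 0: the reaction function is downward-sloping, so the choices are strategic substitutes.

strategic substitutes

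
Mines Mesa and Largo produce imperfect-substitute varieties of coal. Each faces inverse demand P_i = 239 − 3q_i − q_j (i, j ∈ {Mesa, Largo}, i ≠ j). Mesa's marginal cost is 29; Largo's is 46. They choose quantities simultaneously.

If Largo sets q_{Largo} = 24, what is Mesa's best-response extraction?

31

Mine Mesa's profit: π = q_{Mesa}(239 − 3q_{Mesa} − q_{Largo}) − 29q_{Mesa}.
∂π/∂q_{Mesa} = 210 − 6q_{Mesa} − q_{Largo} = 0 ⇒ q_{Mesa} = 35 − (1/6)q_{Largo}.
At q_{Largo} = 24: q_{Mesa} = 35 − (1/6)·24 = 31.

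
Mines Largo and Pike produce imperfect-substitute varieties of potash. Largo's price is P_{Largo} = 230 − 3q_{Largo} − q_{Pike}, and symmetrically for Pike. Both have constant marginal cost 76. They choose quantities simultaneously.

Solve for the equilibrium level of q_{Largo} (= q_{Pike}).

22

Mine Largo's profit: π = q_{Largo}(230 − 3q_{Largo} − q_{Pike}) − 76q_{Largo}.
∂π/∂q_{Largo} = 154 − 6q_{Largo} − q_{Pike} = 0 ⇒ q_{Largo} = 77/3 − (1/6)q_{Pike}.
By symmetry q_{Pike} = q_{Largo}; substituting into the reaction function, (7/6)q_{Largo} = 77/3 and q_{Largo} = 22.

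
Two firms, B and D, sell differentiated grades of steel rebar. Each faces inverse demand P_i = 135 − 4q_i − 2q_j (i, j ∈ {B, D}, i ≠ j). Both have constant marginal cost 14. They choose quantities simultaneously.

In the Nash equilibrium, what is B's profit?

Firm B's profit: π = q_B(135 − 4q_B − 2q_D) − 14q_B.
∂π/∂q_B = 121 − 8q_B − 2q_D = 0 ⇒ q_B = 15.125 − 0.25q_D.
The game is symmetric, so in equilibrium q_D = q_B: the reaction function gives 1.25q_B = 15.125, hence q_B = 12.1.
P_B = 135 − 4·12.1 − 2·12.1 = 62.4.
Profit = (62.4 − 14)·12.1 = 585.64.

585.64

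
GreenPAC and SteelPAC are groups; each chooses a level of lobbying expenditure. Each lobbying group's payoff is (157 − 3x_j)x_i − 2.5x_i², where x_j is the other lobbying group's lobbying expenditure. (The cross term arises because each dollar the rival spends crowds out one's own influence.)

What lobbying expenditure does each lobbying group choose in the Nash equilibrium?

19.625

GreenPAC's payoff is (157 − 3x_S)x_G − 2.5x_G².
∂π/∂x_G = 157 − 3x_S − 5x_G = 0, so x_G = 31.4 − 0.6x_S.
The game is symmetric, so in equilibrium x_S = x_G: the reaction function gives 1.6x_G = 31.4, hence x_G = 19.625.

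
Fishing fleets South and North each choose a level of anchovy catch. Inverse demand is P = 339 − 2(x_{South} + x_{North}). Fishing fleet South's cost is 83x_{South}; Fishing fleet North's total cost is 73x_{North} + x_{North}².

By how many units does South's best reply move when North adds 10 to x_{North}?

Fishing fleet South's profit: π = x_{South}(339 − 2(x_{South} + x_{North})) − 83x_{South}.
∂π/∂x_{South} = 256 − 4x_{South} − 2x_{North} = 0, so x_{South} = 64 − 0.5x_{North}.
The reaction-function slope is −0.5, so a 10-unit rise in x_{North} moves x_{South} by −0.5 × 10 = −5. South's best response falls — the actions are strategic substitutes.

-5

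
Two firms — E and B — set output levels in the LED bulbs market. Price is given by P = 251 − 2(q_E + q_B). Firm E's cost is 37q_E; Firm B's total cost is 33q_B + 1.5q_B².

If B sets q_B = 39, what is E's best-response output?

Firm E's profit: π = q_E(251 − 2(q_E + q_B)) − 37q_E.
∂π/∂q_E = 214 − 4q_E − 2q_B = 0, so q_E = 53.5 − 0.5q_B.
At q_B = 39: q_E = 53.5 − 0.5·39 = 34.

34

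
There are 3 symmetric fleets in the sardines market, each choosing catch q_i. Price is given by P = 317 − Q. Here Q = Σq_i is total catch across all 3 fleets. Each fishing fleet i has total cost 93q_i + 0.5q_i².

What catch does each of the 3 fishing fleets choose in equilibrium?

A representative fishing fleet's profit is π_i = q_i(317 − Q) − 93q_i − 0.5q_i², with Q = q_i + Σ_{j≠i} q_j.
First-order condition: 224 − 3q_i − Σ_{j≠i} q_j = 0.
In a symmetric equilibrium every fishing fleet chooses the same q, so Σ_{j≠i} q_j = 2q. The condition becomes 224 − 5q = 0, giving q = 224/5 = 44.8.

44.8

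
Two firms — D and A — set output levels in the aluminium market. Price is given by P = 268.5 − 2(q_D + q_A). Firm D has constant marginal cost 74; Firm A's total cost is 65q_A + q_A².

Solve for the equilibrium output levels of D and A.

Firm D's profit: π = q_D(268.5 − 2(q_D + q_A)) − 74q_D.
∂π/∂q_D = 194.5 − 4q_D − 2q_A = 0, so q_D = 48.625 − 0.5q_A.
For A: ∂π/∂q_A = 203.5 − 6q_A − 2q_D = 0 ⇒ q_A = 407/12 − (1/3)q_D.
Solving the two reaction functions simultaneously: (1 − (−0.5)(−1/3))q_D = 48.625 − 0.5·(407/12), so (5/6)q_D = 95/3 and q_D = 38.
Then q_A = 407/12 − (1/3)·38 = 21.25.

38, 21.25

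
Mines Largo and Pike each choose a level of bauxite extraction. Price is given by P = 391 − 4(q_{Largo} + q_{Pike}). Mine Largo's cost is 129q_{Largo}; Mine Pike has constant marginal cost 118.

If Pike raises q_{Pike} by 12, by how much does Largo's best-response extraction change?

-6

Mine Largo's profit: π = q_{Largo}(391 − 4(q_{Largo} + q_{Pike})) − 129q_{Largo}.
∂π/∂q_{Largo} = 262 − 8q_{Largo} − 4q_{Pike} = 0, so q_{Largo} = 32.75 − 0.5q_{Pike}.
The reaction-function slope is −0.5, so a 12-unit rise in q_{Pike} moves q_{Largo} by −0.5 × 12 = −6. Largo's best response falls — the actions are strategic substitutes.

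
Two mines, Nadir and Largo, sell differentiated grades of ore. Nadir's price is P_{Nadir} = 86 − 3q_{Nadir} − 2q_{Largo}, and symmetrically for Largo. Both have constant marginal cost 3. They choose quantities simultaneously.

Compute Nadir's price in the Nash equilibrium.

34.125

Mine Nadir's profit: π = q_{Nadir}(86 − 3q_{Nadir} − 2q_{Largo}) − 3q_{Nadir}.
∂π/∂q_{Nadir} = 83 − 6q_{Nadir} − 2q_{Largo} = 0 ⇒ q_{Nadir} = 83/6 − (1/3)q_{Largo}.
Setting q_{Nadir} = q_{Largo} in the reaction function: q_{Nadir} = 83/6 − (1/3)q_{Nadir}, so q_{Nadir} = (83/6) / (4/3) = 10.375.
P_{Nadir} = 86 − 3·10.375 − 2·10.375 = 34.125.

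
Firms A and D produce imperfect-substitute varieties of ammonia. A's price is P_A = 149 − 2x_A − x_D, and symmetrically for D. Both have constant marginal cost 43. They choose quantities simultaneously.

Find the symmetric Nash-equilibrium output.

Firm A's profit: π = x_A(149 − 2x_A − x_D) − 43x_A.
∂π/∂x_A = 106 − 4x_A − x_D = 0 ⇒ x_A = 26.5 − 0.25x_D.
The game is symmetric, so in equilibrium x_D = x_A: the reaction function gives 1.25x_A = 26.5, hence x_A = 21.2.

21.2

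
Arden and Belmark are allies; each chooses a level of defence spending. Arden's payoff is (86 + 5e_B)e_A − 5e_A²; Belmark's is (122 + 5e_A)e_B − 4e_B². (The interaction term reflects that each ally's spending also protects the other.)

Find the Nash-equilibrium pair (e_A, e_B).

23.6, 30

Expanding Arden's payoff: 86e_A + 5e_Be_A − 5e_A².
∂π/∂e_A = 86 + 5e_B − 10e_A = 0, so e_A = 8.6 + 0.5e_B.
Likewise for Belmark: e_B = 15.25 + 0.625e_A.
Substituting the second reaction function into the first: e_A = 8.6 + 0.5(15.25 + 0.625e_A), which gives 0.6875e_A = 16.225 ⇒ e_A = 23.6.
Then e_B = 15.25 + 0.625·23.6 = 30.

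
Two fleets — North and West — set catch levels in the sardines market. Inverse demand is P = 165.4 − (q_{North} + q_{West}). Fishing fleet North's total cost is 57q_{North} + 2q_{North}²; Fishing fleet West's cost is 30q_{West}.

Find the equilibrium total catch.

71.4

Fishing fleet North's profit: π = q_{North}(165.4 − (q_{North} + q_{West})) − 57q_{North} − 2q_{North}².
∂π/∂q_{North} = 108.4 − 6q_{North} − q_{West} = 0, so q_{North} = 271/15 − (1/6)q_{West}.
For West: ∂π/∂q_{West} = 135.4 − 2q_{West} − q_{North} = 0 ⇒ q_{West} = 67.7 − 0.5q_{North}.
Plugging q_{West} into North's best response: q_{North} = 271/15 − (1/6)(67.7 − 0.5q_{North}) ⇒ (11/12)q_{North} = 407/60, so q_{North} = 7.4.
Then q_{West} = 67.7 − 0.5·7.4 = 64.
Total catch: 7.4 + 64 = 71.4.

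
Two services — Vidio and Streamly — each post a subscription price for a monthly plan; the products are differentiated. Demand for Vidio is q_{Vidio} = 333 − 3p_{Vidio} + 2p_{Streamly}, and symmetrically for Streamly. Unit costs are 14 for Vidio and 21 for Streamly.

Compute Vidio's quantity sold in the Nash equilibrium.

243.1875

Vidio's profit: π = (p_{Vidio} − 14)(333 − 3p_{Vidio} + 2p_{Streamly}).
∂π/∂p_{Vidio} = 375 − 6p_{Vidio} + 2p_{Streamly} = 0 ⇒ p_{Vidio} = 62.5 + (1/3)p_{Streamly}.
Similarly p_{Streamly} = 66 + (1/3)p_{Vidio}.
Plugging p_{Streamly} into Vidio's best response: p_{Vidio} = 62.5 + (1/3)(66 + (1/3)p_{Vidio}) ⇒ (8/9)p_{Vidio} = 84.5, so p_{Vidio} = 95.0625.
Then p_{Streamly} = 66 + (1/3)·95.0625 = 97.6875.
q_{Vidio} = 333 − 3·95.0625 + 2·97.6875 = 243.1875.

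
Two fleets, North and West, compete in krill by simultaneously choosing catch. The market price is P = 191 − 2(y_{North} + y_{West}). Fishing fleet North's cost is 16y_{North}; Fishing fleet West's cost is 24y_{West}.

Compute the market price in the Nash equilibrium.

77

Fishing fleet North's profit: π = y_{North}(191 − 2(y_{North} + y_{West})) − 16y_{North}.
∂π/∂y_{North} = 175 − 4y_{North} − 2y_{West} = 0, so y_{North} = 43.75 − 0.5y_{West}.
By the same steps for West: y_{West} = 41.75 − 0.5y_{North}.
Plugging y_{West} into North's best response: y_{North} = 43.75 − 0.5(41.75 − 0.5y_{North}) ⇒ 0.75y_{North} = 22.875, so y_{North} = 30.5.
Then y_{West} = 41.75 − 0.5·30.5 = 26.5.
Equilibrium price: P = 191 − 2·57 = 77.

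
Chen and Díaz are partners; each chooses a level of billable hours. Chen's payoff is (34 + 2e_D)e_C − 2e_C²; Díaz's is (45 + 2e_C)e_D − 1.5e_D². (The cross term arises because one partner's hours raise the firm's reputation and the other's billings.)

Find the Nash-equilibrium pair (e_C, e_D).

24, 31

Expanding Chen's payoff: 34e_C + 2e_De_C − 2e_C².
∂π/∂e_C = 34 + 2e_D − 4e_C = 0, so e_C = 8.5 + 0.5e_D.
Likewise for Díaz: e_D = 15 + (2/3)e_C.
Substituting the second reaction function into the first: e_C = 8.5 + 0.5(15 + (2/3)e_C), which gives (2/3)e_C = 16 ⇒ e_C = 24.
Then e_D = 15 + (2/3)·24 = 31.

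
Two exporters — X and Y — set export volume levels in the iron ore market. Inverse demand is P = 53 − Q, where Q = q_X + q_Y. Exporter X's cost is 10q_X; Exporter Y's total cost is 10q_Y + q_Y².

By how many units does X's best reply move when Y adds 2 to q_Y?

Exporter X's profit: π = q_X(53 − (q_X + q_Y)) − 10q_X.
∂π/∂q_X = 43 − 2q_X − q_Y = 0, so q_X = 21.5 − 0.5q_Y.
The reaction-function slope is −0.5, so a 2-unit rise in q_Y moves q_X by −0.5 × 2 = −1. X's best response falls — the actions are strategic substitutes.

-1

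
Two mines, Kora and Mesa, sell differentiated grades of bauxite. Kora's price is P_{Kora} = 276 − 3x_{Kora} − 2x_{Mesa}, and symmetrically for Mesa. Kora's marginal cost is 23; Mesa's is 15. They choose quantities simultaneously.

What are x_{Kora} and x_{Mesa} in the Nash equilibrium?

Mine Kora's profit: π = x_{Kora}(276 − 3x_{Kora} − 2x_{Mesa}) − 23x_{Kora}.
∂π/∂x_{Kora} = 253 − 6x_{Kora} − 2x_{Mesa} = 0 ⇒ x_{Kora} = 253/6 − (1/3)x_{Mesa}.
Similarly x_{Mesa} = 43.5 − (1/3)x_{Kora}.
Substituting the second reaction function into the first: x_{Kora} = 253/6 − (1/3)(43.5 − (1/3)x_{Kora}), which gives (8/9)x_{Kora} = 83/3 ⇒ x_{Kora} = 31.125.
Then x_{Mesa} = 43.5 − (1/3)·31.125 = 33.125.

31.125, 33.125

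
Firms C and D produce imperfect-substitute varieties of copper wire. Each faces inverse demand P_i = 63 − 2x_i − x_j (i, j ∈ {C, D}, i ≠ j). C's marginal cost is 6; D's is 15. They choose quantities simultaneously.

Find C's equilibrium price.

Firm C's profit: π = x_C(63 − 2x_C − x_D) − 6x_C.
∂π/∂x_C = 57 − 4x_C − x_D = 0 ⇒ x_C = 14.25 − 0.25x_D.
Similarly x_D = 12 − 0.25x_C.
Substituting the second reaction function into the first: x_C = 14.25 − 0.25(12 − 0.25x_C), which gives 0.9375x_C = 11.25 ⇒ x_C = 12.
Then x_D = 12 − 0.25·12 = 9.
P_C = 63 − 2·12 − 9 = 30.

30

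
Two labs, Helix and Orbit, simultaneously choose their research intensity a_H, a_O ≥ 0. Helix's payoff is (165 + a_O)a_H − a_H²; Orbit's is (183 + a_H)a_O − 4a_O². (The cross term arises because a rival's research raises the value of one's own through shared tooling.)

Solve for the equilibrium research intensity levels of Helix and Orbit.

Expanding Helix's payoff: 165a_H + a_Oa_H − a_H².
∂π/∂a_H = 165 + a_O − 2a_H = 0, so a_H = 82.5 + 0.5a_O.
Likewise for Orbit: a_O = 22.875 + 0.125a_H.
Solving the two reaction functions simultaneously: (1 − (0.5)(0.125))a_H = 82.5 + 0.5·22.875, so 0.9375a_H = 93.9375 and a_H = 100.2.
Then a_O = 22.875 + 0.125·100.2 = 35.4.

100.2, 35.4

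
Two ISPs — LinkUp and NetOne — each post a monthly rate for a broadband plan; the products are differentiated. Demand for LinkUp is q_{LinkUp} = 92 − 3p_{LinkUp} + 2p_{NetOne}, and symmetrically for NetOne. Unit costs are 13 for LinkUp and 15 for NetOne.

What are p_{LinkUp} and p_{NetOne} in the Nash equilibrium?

33.125, 33.875

LinkUp's profit: π = (p_{LinkUp} − 13)(92 − 3p_{LinkUp} + 2p_{NetOne}).
∂π/∂p_{LinkUp} = 131 − 6p_{LinkUp} + 2p_{NetOne} = 0 ⇒ p_{LinkUp} = 131/6 + (1/3)p_{NetOne}.
Similarly p_{NetOne} = 137/6 + (1/3)p_{LinkUp}.
Plugging p_{NetOne} into LinkUp's best response: p_{LinkUp} = 131/6 + (1/3)(137/6 + (1/3)p_{LinkUp}) ⇒ (8/9)p_{LinkUp} = 265/9, so p_{LinkUp} = 33.125.
Then p_{NetOne} = 137/6 + (1/3)·33.125 = 33.875.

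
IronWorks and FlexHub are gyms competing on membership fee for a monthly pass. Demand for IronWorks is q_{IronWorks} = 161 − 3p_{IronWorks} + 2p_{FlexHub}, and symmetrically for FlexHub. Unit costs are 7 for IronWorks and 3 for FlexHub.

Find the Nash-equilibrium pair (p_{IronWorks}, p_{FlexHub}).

44.75, 43.25

IronWorks's profit: π = (p_{IronWorks} − 7)(161 − 3p_{IronWorks} + 2p_{FlexHub}).
∂π/∂p_{IronWorks} = 182 − 6p_{IronWorks} + 2p_{FlexHub} = 0 ⇒ p_{IronWorks} = 91/3 + (1/3)p_{FlexHub}.
Similarly p_{FlexHub} = 85/3 + (1/3)p_{IronWorks}.
Substituting the second reaction function into the first: p_{IronWorks} = 91/3 + (1/3)(85/3 + (1/3)p_{IronWorks}), which gives (8/9)p_{IronWorks} = 358/9 ⇒ p_{IronWorks} = 44.75.
Then p_{FlexHub} = 85/3 + (1/3)·44.75 = 43.25.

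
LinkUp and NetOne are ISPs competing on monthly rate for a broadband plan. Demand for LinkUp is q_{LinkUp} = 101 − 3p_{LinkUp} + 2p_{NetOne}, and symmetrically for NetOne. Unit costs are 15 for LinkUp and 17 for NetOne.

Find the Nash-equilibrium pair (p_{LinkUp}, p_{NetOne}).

LinkUp's profit: π = (p_{LinkUp} − 15)(101 − 3p_{LinkUp} + 2p_{NetOne}).
∂π/∂p_{LinkUp} = 146 − 6p_{LinkUp} + 2p_{NetOne} = 0 ⇒ p_{LinkUp} = 73/3 + (1/3)p_{NetOne}.
Similarly p_{NetOne} = 76/3 + (1/3)p_{LinkUp}.
Substituting the second reaction function into the first: p_{LinkUp} = 73/3 + (1/3)(76/3 + (1/3)p_{LinkUp}), which gives (8/9)p_{LinkUp} = 295/9 ⇒ p_{LinkUp} = 36.875.
Then p_{NetOne} = 76/3 + (1/3)·36.875 = 37.625.

36.875, 37.625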